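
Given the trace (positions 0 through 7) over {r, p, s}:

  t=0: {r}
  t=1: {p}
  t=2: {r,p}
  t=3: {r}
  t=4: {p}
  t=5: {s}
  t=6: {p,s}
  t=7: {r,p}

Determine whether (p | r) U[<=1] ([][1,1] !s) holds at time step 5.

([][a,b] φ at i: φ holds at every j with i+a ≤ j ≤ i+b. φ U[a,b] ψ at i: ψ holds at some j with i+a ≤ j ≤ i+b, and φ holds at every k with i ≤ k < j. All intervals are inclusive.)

Does not hold

Need some j in [5,6] with [][1,1] !s, and (p | r) at every k in [5,j-1].
  j=5: [][1,1] !s — fails at 6.
  j=6: [][1,1] !s holds, but (p | r) fails at k=5 → not this j.
No j in the window works → until fails.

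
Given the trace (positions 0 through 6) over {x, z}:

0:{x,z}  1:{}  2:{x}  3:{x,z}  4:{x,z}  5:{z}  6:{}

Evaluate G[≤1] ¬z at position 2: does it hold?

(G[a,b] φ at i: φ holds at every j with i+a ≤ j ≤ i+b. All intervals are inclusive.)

Check ¬z at every j in [2,3]:
  j=2: true
  j=3: false
Fails at j=3 → formula fails.

Does not hold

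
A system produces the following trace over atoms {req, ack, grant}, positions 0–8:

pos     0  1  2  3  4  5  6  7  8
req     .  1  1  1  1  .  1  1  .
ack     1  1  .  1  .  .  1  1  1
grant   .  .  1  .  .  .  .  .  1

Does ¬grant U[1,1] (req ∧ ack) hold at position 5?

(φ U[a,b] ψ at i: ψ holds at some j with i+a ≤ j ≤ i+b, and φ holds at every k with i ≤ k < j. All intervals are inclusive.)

True

Need some j in [6,6] with (req ∧ ack), and ¬grant at every k in [5,j-1].
  j=6: (req ∧ ack) holds; ¬grant holds at every k in [5,5] → satisfied.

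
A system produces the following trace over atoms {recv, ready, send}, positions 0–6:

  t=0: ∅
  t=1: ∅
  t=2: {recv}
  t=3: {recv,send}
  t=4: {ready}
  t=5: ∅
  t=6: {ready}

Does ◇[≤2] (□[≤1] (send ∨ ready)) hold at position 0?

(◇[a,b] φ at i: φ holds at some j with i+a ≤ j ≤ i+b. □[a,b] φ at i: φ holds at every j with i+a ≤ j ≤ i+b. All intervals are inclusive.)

Check □[≤1] (send ∨ ready) at each j in [0,2]:
  j=0: fails at 0
  j=1: fails at 1
  j=2: fails at 2
No position in the window satisfies it → formula fails.

No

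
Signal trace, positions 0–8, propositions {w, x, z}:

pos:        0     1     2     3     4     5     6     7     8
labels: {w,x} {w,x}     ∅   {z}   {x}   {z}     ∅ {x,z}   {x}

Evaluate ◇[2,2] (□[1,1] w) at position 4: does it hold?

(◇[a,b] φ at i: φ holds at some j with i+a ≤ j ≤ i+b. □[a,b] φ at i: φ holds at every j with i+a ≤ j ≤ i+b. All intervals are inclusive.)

Check □[1,1] w at each j in [6,6]:
  j=6: fails at 7
No position in the window satisfies it → formula fails.

False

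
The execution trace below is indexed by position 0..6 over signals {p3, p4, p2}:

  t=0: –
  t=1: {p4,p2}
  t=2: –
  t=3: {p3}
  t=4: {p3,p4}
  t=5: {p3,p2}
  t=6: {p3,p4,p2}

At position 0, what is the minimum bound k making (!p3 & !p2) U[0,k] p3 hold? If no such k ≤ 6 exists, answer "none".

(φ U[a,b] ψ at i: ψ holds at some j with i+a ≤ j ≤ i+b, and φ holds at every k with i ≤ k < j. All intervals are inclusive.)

none

Need earliest j ≥ 0 with p3, and (!p3 & !p2) at every k in [0,j-1].
  j=0: rhs fails.
  j=1: rhs fails.
  j=2: rhs fails.
  j=3: rhs holds but lhs fails at k=1.
  j=4: rhs holds but lhs fails at k=1.
  j=5: rhs holds but lhs fails at k=1.
  j=6: rhs holds but lhs fails at k=1.
No witness within the range → none.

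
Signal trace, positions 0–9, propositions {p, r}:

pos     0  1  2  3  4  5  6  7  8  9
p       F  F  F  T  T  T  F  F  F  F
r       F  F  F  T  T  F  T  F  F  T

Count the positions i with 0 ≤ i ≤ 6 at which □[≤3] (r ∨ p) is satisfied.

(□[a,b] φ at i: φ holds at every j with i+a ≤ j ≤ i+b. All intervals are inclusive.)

Evaluate at each i in [0,6]:
  i=0: ✗ (fails at j=0)
  i=1: ✗ (fails at j=1)
  i=2: ✗ (fails at j=2)
  i=3: ✓ (all of [3,6])
  i=4: ✗ (fails at j=7)
  i=5: ✗ (fails at j=7)
  i=6: ✗ (fails at j=7)
Positions where it holds: {3} → 1.

1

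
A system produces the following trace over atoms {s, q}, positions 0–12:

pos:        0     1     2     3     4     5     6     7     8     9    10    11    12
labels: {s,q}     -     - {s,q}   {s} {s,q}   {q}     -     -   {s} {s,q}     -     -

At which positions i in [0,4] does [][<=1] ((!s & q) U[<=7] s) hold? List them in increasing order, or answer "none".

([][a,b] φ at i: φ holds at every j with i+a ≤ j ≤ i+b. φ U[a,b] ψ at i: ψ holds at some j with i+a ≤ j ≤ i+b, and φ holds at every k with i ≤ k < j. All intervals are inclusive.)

3, 4

Evaluate at each i in [0,4]:
  i=0: ✗ (fails at j=1)
  i=1: ✗ (fails at j=1)
  i=2: ✗ (fails at j=2)
  i=3: ✓ (all of [3,4])
  i=4: ✓ (all of [4,5])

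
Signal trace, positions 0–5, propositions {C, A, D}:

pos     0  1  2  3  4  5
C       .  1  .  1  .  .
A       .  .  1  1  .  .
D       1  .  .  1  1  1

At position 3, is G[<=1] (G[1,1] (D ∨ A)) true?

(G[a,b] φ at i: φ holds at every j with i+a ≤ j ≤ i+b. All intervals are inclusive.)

True

Check G[1,1] (D ∨ A) at every j in [3,4]:
  j=3: holds on [4,4]
  j=4: holds on [5,5]
All positions satisfy it → formula holds.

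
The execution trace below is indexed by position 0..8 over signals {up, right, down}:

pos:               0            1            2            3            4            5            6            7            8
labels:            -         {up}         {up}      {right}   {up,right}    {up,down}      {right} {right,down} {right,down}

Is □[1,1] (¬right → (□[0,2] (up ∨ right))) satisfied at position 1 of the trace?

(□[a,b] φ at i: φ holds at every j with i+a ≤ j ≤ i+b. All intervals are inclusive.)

Yes

Check (¬right → (□[0,2] (up ∨ right))) at every j in [2,2]:
  j=2: antecedent true; consequent holds on [2,4] → ✓
All positions satisfy it → formula holds.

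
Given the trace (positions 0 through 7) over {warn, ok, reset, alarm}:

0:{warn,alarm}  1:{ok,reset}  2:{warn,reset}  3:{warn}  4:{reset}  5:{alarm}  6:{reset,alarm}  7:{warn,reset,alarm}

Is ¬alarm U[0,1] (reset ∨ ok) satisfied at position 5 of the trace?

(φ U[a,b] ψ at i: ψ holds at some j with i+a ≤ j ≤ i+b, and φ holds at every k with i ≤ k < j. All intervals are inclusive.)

No

Need some j in [5,6] with (reset ∨ ok), and ¬alarm at every k in [5,j-1].
  j=5: (reset ∨ ok) false.
  j=6: (reset ∨ ok) holds, but ¬alarm fails at k=5 → not this j.
No j in the window works → until fails.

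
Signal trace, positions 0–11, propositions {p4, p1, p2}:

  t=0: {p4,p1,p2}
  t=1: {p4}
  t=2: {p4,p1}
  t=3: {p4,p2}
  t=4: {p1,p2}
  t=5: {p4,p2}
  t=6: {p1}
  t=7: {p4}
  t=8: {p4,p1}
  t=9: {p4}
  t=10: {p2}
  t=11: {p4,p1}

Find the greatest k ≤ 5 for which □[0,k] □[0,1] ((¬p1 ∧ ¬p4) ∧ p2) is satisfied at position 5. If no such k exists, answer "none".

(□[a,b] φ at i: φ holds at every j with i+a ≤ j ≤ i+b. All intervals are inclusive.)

□[0,1] ((¬p1 ∧ ¬p4) ∧ p2) must hold from j=5 onward; find where it first fails.
  j=5: fails → no k works.

none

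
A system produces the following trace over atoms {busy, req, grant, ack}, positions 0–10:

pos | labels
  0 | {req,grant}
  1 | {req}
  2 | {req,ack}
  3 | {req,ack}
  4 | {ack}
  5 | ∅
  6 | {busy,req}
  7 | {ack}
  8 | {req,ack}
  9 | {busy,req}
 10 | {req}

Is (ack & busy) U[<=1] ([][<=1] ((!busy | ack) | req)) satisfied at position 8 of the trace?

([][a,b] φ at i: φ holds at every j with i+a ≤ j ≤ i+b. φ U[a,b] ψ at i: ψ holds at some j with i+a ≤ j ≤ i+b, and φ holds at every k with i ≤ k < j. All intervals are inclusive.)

Holds

Need some j in [8,9] with [][<=1] ((!busy | ack) | req), and (ack & busy) at every k in [8,j-1].
  j=8: [][<=1] ((!busy | ack) | req) holds; no prefix to check → satisfied.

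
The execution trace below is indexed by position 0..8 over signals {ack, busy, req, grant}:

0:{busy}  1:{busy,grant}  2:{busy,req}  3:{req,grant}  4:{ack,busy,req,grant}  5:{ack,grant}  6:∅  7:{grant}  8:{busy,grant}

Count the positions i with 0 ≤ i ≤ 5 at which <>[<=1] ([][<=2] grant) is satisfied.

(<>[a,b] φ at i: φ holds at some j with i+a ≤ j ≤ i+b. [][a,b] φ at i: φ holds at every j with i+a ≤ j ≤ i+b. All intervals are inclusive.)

2

Evaluate at each i in [0,5]:
  i=0: ✗ (none in [0,1])
  i=1: ✗ (none in [1,2])
  i=2: ✓ (witness j=3)
  i=3: ✓ (witness j=3)
  i=4: ✗ (none in [4,5])
  i=5: ✗ (none in [5,6])
Positions where it holds: {2, 3} → 2.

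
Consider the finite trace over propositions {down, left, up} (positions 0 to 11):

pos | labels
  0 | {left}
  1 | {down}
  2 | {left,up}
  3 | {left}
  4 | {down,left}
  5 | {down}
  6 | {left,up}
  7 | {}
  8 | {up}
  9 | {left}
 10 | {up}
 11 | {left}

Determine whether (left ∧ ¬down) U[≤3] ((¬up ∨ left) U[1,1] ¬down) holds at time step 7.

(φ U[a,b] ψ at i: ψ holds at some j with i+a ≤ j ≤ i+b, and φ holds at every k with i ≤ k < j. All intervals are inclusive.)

Yes

Need some j in [7,10] with ((¬up ∨ left) U[1,1] ¬down), and (left ∧ ¬down) at every k in [7,j-1].
  j=7: ((¬up ∨ left) U[1,1] ¬down) holds; no prefix to check → satisfied.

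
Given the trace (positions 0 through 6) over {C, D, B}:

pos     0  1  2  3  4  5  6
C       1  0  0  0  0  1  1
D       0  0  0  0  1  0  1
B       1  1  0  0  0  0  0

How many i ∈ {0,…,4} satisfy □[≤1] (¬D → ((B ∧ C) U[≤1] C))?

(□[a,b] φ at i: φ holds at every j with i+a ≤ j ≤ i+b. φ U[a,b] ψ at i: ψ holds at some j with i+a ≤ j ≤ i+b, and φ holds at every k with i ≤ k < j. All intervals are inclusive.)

Evaluate at each i in [0,4]:
  i=0: ✗ (fails at j=1)
  i=1: ✗ (fails at j=1)
  i=2: ✗ (fails at j=2)
  i=3: ✗ (fails at j=3)
  i=4: ✓ (all of [4,5])
Positions where it holds: {4} → 1.

1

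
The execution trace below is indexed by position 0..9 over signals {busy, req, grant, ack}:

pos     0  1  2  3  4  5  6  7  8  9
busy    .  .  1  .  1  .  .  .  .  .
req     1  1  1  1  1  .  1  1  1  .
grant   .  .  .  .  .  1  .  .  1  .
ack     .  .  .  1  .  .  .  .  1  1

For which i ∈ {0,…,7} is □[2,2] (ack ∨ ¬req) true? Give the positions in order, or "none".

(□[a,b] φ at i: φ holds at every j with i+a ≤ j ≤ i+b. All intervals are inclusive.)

Evaluate at each i in [0,7]:
  i=0: ✗ (fails at j=2)
  i=1: ✓ (all of [3,3])
  i=2: ✗ (fails at j=4)
  i=3: ✓ (all of [5,5])
  i=4: ✗ (fails at j=6)
  i=5: ✗ (fails at j=7)
  i=6: ✓ (all of [8,8])
  i=7: ✓ (all of [9,9])

1, 3, 6, 7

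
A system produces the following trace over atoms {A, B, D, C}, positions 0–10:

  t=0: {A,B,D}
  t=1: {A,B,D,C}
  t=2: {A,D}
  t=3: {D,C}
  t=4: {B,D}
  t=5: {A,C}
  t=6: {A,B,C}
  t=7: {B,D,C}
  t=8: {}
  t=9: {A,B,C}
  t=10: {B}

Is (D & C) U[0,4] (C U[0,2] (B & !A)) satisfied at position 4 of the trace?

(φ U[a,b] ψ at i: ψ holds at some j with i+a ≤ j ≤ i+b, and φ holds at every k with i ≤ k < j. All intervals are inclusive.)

Need some j in [4,8] with (C U[0,2] (B & !A)), and (D & C) at every k in [4,j-1].
  j=4: (C U[0,2] (B & !A)) holds; no prefix to check → satisfied.

Yes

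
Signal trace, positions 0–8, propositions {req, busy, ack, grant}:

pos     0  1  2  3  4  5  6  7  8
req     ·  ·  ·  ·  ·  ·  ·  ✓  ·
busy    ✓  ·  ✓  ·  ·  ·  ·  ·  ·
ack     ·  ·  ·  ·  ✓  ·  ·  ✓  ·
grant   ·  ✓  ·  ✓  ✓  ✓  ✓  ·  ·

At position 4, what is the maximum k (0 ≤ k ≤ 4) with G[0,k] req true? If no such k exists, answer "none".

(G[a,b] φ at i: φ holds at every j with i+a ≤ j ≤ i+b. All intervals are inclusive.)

none

req must hold from j=4 onward; find where it first fails.
  j=4: fails → no k works.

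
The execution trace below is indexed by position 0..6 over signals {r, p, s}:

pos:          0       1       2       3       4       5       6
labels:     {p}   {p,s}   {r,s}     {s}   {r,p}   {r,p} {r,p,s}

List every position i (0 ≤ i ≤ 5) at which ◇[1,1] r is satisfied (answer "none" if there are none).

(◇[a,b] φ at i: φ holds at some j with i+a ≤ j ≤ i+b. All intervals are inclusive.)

Evaluate at each i in [0,5]:
  i=0: ✗ (none in [1,1])
  i=1: ✓ (witness j=2)
  i=2: ✗ (none in [3,3])
  i=3: ✓ (witness j=4)
  i=4: ✓ (witness j=5)
  i=5: ✓ (witness j=6)

1, 3, 4, 5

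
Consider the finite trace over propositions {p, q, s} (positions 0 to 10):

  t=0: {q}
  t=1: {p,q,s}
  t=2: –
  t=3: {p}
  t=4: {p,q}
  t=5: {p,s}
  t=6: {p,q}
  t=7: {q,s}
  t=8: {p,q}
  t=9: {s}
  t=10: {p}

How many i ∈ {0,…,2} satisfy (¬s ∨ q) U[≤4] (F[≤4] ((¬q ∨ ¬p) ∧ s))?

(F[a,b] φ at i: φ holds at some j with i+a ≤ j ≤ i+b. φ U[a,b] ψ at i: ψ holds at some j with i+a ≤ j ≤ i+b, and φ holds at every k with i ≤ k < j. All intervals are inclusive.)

Evaluate at each i in [0,2]:
  i=0: ✓ (rhs at j=1; lhs holds on [0,0])
  i=1: ✓ (rhs at j=1)
  i=2: ✓ (rhs at j=2)
Positions where it holds: {0, 1, 2} → 3.

3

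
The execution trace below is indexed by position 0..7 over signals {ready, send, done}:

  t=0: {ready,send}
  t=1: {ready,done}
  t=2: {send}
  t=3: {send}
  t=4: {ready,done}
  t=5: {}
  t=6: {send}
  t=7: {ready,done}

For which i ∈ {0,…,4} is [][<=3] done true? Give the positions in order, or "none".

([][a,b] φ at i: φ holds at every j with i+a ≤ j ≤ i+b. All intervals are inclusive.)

none

Evaluate at each i in [0,4]:
  i=0: ✗ (fails at j=0)
  i=1: ✗ (fails at j=2)
  i=2: ✗ (fails at j=2)
  i=3: ✗ (fails at j=3)
  i=4: ✗ (fails at j=5)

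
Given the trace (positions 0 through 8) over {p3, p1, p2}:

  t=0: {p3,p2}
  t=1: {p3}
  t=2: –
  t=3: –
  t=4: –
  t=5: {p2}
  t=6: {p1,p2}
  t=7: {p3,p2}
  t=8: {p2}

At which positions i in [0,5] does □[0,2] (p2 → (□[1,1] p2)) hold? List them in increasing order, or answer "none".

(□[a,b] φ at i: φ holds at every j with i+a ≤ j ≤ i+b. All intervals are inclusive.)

Evaluate at each i in [0,5]:
  i=0: ✗ (fails at j=0)
  i=1: ✓ (all of [1,3])
  i=2: ✓ (all of [2,4])
  i=3: ✓ (all of [3,5])
  i=4: ✓ (all of [4,6])
  i=5: ✓ (all of [5,7])

1, 2, 3, 4, 5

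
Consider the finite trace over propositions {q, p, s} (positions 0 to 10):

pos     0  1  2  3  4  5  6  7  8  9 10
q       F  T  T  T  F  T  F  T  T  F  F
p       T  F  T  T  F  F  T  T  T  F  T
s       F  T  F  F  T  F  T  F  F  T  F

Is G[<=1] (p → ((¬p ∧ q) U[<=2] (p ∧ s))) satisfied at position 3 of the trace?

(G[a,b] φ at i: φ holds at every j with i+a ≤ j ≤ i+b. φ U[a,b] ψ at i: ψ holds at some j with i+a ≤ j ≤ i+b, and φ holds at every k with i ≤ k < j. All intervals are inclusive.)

No

Check (p → ((¬p ∧ q) U[<=2] (p ∧ s))) at every j in [3,4]:
  j=3: antecedent true; consequent fails → ✗
  j=4: antecedent false → ✓
Fails at j=3 → formula fails.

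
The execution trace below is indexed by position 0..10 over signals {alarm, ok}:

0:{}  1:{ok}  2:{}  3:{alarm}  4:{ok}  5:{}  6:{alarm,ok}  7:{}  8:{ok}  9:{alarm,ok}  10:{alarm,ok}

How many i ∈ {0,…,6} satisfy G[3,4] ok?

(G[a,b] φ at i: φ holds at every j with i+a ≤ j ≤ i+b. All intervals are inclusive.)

2

Evaluate at each i in [0,6]:
  i=0: ✗ (fails at j=3)
  i=1: ✗ (fails at j=5)
  i=2: ✗ (fails at j=5)
  i=3: ✗ (fails at j=7)
  i=4: ✗ (fails at j=7)
  i=5: ✓ (all of [8,9])
  i=6: ✓ (all of [9,10])
Positions where it holds: {5, 6} → 2.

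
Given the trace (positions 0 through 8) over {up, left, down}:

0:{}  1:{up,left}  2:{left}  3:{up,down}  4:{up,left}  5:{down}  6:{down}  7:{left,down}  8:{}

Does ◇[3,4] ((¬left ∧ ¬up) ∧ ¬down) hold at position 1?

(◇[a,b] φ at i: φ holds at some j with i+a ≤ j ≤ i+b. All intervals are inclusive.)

Does not hold

Check ((¬left ∧ ¬up) ∧ ¬down) at each j in [4,5]:
  j=4: false
  j=5: false
No position in the window satisfies it → formula fails.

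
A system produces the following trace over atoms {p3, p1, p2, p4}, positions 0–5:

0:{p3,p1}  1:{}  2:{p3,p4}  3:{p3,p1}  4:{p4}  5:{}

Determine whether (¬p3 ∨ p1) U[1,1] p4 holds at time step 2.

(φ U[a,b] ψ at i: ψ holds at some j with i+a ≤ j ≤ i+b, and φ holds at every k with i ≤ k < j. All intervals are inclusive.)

Need some j in [3,3] with p4, and (¬p3 ∨ p1) at every k in [2,j-1].
  j=3: p4 false.
No j in the window works → until fails.

No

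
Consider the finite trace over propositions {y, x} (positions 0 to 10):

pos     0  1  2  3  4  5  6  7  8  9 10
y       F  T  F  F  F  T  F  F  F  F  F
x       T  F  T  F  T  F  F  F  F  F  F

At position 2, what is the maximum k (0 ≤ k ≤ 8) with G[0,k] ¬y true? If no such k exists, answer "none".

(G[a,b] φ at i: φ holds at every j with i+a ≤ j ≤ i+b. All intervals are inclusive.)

¬y must hold from j=2 onward; find where it first fails.
  j=2: holds
  j=3: holds
  j=4: holds
  j=5: fails
Holds on [2,4], so largest k = 2.

2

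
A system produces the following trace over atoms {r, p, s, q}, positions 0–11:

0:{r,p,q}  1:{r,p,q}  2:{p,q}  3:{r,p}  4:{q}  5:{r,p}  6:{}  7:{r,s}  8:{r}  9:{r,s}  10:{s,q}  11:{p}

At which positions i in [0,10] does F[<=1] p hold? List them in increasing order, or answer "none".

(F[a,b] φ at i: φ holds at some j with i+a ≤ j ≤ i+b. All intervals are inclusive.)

0, 1, 2, 3, 4, 5, 10

Evaluate at each i in [0,10]:
  i=0: ✓ (witness j=0)
  i=1: ✓ (witness j=1)
  i=2: ✓ (witness j=2)
  i=3: ✓ (witness j=3)
  i=4: ✓ (witness j=5)
  i=5: ✓ (witness j=5)
  i=6: ✗ (none in [6,7])
  i=7: ✗ (none in [7,8])
  i=8: ✗ (none in [8,9])
  i=9: ✗ (none in [9,10])
  i=10: ✓ (witness j=11)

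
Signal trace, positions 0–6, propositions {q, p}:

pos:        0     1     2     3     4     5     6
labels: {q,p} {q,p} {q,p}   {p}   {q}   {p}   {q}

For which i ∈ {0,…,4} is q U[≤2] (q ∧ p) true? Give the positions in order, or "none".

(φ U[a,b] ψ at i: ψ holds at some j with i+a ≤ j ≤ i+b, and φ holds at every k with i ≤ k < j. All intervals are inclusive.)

Evaluate at each i in [0,4]:
  i=0: ✓ (rhs at j=0)
  i=1: ✓ (rhs at j=1)
  i=2: ✓ (rhs at j=2)
  i=3: ✗ (no rhs in [3,5])
  i=4: ✗ (no rhs in [4,6])

0, 1, 2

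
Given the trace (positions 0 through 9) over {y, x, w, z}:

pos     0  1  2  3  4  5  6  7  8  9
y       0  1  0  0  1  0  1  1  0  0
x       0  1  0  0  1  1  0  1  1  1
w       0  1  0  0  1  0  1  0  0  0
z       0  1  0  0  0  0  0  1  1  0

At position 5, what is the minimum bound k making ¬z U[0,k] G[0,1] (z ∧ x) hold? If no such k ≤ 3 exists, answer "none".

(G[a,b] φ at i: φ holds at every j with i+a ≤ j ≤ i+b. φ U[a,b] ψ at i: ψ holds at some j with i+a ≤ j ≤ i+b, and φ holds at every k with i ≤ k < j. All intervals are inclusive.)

Need earliest j ≥ 5 with G[0,1] (z ∧ x), and ¬z at every k in [5,j-1].
  j=5: rhs fails.
  j=6: rhs fails.
  j=7: rhs holds; lhs holds on [5,6]. k = 2.

2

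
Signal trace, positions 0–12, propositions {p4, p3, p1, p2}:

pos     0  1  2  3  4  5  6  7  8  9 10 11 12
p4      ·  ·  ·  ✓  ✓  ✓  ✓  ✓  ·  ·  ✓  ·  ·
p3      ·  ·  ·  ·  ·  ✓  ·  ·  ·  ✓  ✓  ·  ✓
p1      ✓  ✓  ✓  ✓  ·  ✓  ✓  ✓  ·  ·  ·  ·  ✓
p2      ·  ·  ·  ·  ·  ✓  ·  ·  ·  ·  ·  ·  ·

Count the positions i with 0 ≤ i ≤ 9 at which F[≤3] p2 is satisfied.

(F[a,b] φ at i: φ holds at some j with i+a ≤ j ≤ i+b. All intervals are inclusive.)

Evaluate at each i in [0,9]:
  i=0: ✗ (none in [0,3])
  i=1: ✗ (none in [1,4])
  i=2: ✓ (witness j=5)
  i=3: ✓ (witness j=5)
  i=4: ✓ (witness j=5)
  i=5: ✓ (witness j=5)
  i=6: ✗ (none in [6,9])
  i=7: ✗ (none in [7,10])
  i=8: ✗ (none in [8,11])
  i=9: ✗ (none in [9,12])
Positions where it holds: {2, 3, 4, 5} → 4.

4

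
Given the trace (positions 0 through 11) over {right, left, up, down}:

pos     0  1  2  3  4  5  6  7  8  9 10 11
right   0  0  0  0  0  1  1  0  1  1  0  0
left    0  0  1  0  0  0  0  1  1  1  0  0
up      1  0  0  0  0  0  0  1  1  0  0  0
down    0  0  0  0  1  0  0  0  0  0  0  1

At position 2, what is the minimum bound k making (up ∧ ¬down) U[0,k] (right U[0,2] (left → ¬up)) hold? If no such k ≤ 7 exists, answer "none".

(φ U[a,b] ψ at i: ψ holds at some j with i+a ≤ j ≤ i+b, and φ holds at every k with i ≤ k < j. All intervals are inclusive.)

0

Need earliest j ≥ 2 with (right U[0,2] (left → ¬up)), and (up ∧ ¬down) at every k in [2,j-1].
  j=2: rhs holds (empty prefix). k = 0.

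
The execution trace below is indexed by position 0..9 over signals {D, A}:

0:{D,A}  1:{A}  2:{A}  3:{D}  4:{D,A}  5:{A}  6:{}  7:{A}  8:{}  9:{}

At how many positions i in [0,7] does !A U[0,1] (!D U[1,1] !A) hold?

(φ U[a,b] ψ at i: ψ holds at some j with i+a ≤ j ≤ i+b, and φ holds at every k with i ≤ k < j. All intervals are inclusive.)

Evaluate at each i in [0,7]:
  i=0: ✗ (no rhs in [0,1])
  i=1: ✗ (lhs fails at k=1 before rhs at j=2)
  i=2: ✓ (rhs at j=2)
  i=3: ✗ (no rhs in [3,4])
  i=4: ✗ (lhs fails at k=4 before rhs at j=5)
  i=5: ✓ (rhs at j=5)
  i=6: ✓ (rhs at j=7; lhs holds on [6,6])
  i=7: ✓ (rhs at j=7)
Positions where it holds: {2, 5, 6, 7} → 4.

4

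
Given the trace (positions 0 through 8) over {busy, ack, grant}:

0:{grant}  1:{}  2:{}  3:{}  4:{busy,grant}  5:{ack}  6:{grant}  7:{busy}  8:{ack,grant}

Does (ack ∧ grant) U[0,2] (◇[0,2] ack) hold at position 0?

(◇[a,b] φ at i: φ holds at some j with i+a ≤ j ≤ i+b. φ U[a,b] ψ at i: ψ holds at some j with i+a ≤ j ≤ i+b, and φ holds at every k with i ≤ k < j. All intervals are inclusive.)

Need some j in [0,2] with ◇[0,2] ack, and (ack ∧ grant) at every k in [0,j-1].
  j=0: ◇[0,2] ack — fails (none in [0,2]).
  j=1: ◇[0,2] ack — fails (none in [1,3]).
  j=2: ◇[0,2] ack — fails (none in [2,4]).
No j in the window works → until fails.

No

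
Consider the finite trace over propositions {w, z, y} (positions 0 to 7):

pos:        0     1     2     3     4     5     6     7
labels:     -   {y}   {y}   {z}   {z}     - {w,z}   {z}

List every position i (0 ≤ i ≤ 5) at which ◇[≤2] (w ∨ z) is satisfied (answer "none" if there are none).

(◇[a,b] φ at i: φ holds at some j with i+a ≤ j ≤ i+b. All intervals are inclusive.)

Evaluate at each i in [0,5]:
  i=0: ✗ (none in [0,2])
  i=1: ✓ (witness j=3)
  i=2: ✓ (witness j=3)
  i=3: ✓ (witness j=3)
  i=4: ✓ (witness j=4)
  i=5: ✓ (witness j=6)

1, 2, 3, 4, 5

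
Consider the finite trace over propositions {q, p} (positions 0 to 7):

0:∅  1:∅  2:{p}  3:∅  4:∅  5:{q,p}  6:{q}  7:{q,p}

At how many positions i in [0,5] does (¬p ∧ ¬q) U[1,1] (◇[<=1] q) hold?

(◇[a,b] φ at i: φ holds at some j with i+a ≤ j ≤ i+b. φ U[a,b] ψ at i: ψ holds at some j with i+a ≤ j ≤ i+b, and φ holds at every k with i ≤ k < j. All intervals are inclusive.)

2

Evaluate at each i in [0,5]:
  i=0: ✗ (no rhs in [1,1])
  i=1: ✗ (no rhs in [2,2])
  i=2: ✗ (no rhs in [3,3])
  i=3: ✓ (rhs at j=4; lhs holds on [3,3])
  i=4: ✓ (rhs at j=5; lhs holds on [4,4])
  i=5: ✗ (lhs fails at k=5 before rhs at j=6)
Positions where it holds: {3, 4} → 2.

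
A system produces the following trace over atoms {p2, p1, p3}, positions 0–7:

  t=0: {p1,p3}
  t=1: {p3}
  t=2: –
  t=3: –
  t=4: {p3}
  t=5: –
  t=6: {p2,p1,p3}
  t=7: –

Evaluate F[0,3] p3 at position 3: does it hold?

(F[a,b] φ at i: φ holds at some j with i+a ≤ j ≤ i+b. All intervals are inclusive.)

Check p3 at each j in [3,6]:
  j=3: false
  j=4: true
  j=5: false
  j=6: true
Found at j=4 → formula holds.

Holds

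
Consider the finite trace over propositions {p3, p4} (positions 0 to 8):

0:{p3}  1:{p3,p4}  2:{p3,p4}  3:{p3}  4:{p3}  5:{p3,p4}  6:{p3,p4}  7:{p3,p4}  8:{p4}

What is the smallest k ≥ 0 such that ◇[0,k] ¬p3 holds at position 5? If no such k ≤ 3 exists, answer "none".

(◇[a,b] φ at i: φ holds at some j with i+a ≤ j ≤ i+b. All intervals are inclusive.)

Scan j = 5,6,… for ¬p3:
  j=5: fails
  j=6: fails
  j=7: fails
  j=8: holds
First hit at j=8, so smallest k = 8-5 = 3.

3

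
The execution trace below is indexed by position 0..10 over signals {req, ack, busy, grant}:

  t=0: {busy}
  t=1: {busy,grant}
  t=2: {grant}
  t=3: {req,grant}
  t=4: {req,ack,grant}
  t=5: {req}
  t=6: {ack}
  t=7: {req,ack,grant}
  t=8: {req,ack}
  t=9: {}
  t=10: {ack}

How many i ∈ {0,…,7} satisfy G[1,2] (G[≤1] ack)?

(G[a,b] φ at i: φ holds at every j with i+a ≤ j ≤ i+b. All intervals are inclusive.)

Evaluate at each i in [0,7]:
  i=0: ✗ (fails at j=1)
  i=1: ✗ (fails at j=2)
  i=2: ✗ (fails at j=3)
  i=3: ✗ (fails at j=4)
  i=4: ✗ (fails at j=5)
  i=5: ✓ (all of [6,7])
  i=6: ✗ (fails at j=8)
  i=7: ✗ (fails at j=8)
Positions where it holds: {5} → 1.

1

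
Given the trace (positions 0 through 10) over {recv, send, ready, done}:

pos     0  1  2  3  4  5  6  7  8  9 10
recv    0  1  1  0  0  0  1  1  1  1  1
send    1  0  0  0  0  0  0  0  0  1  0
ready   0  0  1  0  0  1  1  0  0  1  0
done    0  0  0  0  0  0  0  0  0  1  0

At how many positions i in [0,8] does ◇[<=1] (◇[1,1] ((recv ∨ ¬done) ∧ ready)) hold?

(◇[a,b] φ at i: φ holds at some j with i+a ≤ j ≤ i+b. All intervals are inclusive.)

Evaluate at each i in [0,8]:
  i=0: ✓ (witness j=1)
  i=1: ✓ (witness j=1)
  i=2: ✗ (none in [2,3])
  i=3: ✓ (witness j=4)
  i=4: ✓ (witness j=4)
  i=5: ✓ (witness j=5)
  i=6: ✗ (none in [6,7])
  i=7: ✓ (witness j=8)
  i=8: ✓ (witness j=8)
Positions where it holds: {0, 1, 3, 4, 5, 7, 8} → 7.

7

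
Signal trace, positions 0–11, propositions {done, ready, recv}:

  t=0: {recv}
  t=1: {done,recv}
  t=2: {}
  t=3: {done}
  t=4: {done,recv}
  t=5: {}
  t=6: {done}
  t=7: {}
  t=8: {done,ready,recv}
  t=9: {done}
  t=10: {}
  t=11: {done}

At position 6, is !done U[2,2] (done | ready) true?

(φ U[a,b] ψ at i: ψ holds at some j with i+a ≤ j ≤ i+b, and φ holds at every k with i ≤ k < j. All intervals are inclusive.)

Need some j in [8,8] with (done | ready), and !done at every k in [6,j-1].
  j=8: (done | ready) holds, but !done fails at k=6 → not this j.
No j in the window works → until fails.

Does not hold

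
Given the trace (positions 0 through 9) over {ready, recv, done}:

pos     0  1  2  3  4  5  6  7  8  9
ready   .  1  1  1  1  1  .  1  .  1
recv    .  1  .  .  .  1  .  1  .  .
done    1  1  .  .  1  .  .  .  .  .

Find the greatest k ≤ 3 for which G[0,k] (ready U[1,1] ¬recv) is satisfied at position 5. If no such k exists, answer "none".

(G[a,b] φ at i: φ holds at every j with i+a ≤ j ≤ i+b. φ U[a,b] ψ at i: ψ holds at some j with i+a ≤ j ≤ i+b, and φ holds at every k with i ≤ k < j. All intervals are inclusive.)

0

(ready U[1,1] ¬recv) must hold from j=5 onward; find where it first fails.
  j=5: holds
  j=6: fails
Holds on [5,5], so largest k = 0.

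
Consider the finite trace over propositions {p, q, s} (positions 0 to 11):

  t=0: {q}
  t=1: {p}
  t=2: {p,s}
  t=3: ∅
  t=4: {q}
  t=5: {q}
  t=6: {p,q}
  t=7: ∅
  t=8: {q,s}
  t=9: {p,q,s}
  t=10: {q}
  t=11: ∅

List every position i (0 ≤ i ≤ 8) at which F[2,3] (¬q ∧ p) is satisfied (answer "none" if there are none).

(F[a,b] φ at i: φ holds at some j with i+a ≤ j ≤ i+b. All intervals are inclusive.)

Evaluate at each i in [0,8]:
  i=0: ✓ (witness j=2)
  i=1: ✗ (none in [3,4])
  i=2: ✗ (none in [4,5])
  i=3: ✗ (none in [5,6])
  i=4: ✗ (none in [6,7])
  i=5: ✗ (none in [7,8])
  i=6: ✗ (none in [8,9])
  i=7: ✗ (none in [9,10])
  i=8: ✗ (none in [10,11])

0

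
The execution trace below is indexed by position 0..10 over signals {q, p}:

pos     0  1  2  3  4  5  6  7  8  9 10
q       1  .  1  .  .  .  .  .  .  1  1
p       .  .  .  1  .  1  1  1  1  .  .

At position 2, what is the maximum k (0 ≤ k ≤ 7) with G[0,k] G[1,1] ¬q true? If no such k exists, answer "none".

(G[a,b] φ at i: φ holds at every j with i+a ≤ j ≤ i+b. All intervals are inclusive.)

5

G[1,1] ¬q must hold from j=2 onward; find where it first fails.
  j=2: holds
  j=3: holds
  j=4: holds
  j=5: holds
  j=6: holds
  j=7: holds
  j=8: fails
Holds on [2,7], so largest k = 5.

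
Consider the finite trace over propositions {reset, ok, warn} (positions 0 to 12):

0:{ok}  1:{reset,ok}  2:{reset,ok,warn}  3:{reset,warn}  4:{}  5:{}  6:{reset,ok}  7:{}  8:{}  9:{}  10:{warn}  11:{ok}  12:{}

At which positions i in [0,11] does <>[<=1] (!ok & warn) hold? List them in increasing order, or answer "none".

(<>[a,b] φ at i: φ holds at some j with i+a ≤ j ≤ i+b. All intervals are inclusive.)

2, 3, 9, 10

Evaluate at each i in [0,11]:
  i=0: ✗ (none in [0,1])
  i=1: ✗ (none in [1,2])
  i=2: ✓ (witness j=3)
  i=3: ✓ (witness j=3)
  i=4: ✗ (none in [4,5])
  i=5: ✗ (none in [5,6])
  i=6: ✗ (none in [6,7])
  i=7: ✗ (none in [7,8])
  i=8: ✗ (none in [8,9])
  i=9: ✓ (witness j=10)
  i=10: ✓ (witness j=10)
  i=11: ✗ (none in [11,12])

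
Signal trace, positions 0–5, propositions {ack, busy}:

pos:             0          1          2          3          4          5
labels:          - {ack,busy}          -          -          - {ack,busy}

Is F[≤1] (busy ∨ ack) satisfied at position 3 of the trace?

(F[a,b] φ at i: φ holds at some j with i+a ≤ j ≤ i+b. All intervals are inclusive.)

Does not hold

Check (busy ∨ ack) at each j in [3,4]:
  j=3: false
  j=4: false
No position in the window satisfies it → formula fails.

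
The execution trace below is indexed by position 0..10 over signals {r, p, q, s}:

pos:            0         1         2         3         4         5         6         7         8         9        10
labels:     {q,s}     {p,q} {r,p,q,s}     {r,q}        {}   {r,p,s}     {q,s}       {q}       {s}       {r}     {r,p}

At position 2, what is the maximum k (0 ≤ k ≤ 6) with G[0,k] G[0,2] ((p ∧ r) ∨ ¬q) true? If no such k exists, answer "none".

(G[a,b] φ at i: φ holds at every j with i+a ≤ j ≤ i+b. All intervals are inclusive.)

G[0,2] ((p ∧ r) ∨ ¬q) must hold from j=2 onward; find where it first fails.
  j=2: fails → no k works.

none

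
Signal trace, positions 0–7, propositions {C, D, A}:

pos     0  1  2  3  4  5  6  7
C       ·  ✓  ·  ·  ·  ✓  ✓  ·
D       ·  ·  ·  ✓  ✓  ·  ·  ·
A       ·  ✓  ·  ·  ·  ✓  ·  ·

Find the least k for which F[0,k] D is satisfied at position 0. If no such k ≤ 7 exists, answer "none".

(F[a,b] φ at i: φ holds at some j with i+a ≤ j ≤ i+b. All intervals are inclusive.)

3

Scan j = 0,1,… for D:
  j=0: fails
  j=1: fails
  j=2: fails
  j=3: holds
First hit at j=3, so smallest k = 3-0 = 3.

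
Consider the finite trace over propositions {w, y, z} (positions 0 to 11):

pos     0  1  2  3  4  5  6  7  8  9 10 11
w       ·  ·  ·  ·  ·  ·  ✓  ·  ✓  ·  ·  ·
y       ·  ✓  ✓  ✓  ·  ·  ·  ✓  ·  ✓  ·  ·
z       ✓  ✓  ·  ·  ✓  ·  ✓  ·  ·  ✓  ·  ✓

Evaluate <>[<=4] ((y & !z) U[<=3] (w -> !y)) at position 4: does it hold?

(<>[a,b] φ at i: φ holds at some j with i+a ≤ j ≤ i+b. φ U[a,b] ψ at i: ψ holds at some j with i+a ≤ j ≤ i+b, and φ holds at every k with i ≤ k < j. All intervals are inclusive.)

Yes

Check ((y & !z) U[<=3] (w -> !y)) at each j in [4,8]:
  j=4: holds
  j=5: holds
  j=6: holds
  j=7: holds
  j=8: holds
Found at j=4 → formula holds.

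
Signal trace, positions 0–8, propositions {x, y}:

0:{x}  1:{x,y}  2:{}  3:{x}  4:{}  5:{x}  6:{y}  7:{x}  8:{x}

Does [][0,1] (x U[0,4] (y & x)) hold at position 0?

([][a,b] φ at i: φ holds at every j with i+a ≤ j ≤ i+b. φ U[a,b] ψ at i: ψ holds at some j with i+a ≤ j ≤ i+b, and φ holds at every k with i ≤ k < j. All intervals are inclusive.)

True

Check (x U[0,4] (y & x)) at every j in [0,1]:
  j=0: holds
  j=1: holds
All positions satisfy it → formula holds.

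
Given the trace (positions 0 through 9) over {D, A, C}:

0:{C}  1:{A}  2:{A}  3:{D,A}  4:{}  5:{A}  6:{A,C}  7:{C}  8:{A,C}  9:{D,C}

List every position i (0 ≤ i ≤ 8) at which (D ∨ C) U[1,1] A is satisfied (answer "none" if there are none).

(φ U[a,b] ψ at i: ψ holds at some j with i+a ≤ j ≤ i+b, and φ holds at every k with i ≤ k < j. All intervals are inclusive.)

0, 7

Evaluate at each i in [0,8]:
  i=0: ✓ (rhs at j=1; lhs holds on [0,0])
  i=1: ✗ (lhs fails at k=1 before rhs at j=2)
  i=2: ✗ (lhs fails at k=2 before rhs at j=3)
  i=3: ✗ (no rhs in [4,4])
  i=4: ✗ (lhs fails at k=4 before rhs at j=5)
  i=5: ✗ (lhs fails at k=5 before rhs at j=6)
  i=6: ✗ (no rhs in [7,7])
  i=7: ✓ (rhs at j=8; lhs holds on [7,7])
  i=8: ✗ (no rhs in [9,9])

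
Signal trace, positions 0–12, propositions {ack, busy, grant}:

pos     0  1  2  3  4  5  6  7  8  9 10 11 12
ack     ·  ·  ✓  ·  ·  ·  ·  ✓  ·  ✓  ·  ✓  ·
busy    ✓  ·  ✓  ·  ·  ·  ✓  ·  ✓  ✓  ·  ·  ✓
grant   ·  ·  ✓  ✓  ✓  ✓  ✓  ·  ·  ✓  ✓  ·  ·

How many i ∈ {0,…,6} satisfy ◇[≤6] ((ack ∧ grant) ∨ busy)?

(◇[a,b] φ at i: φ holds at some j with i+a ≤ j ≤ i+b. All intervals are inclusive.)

7

Evaluate at each i in [0,6]:
  i=0: ✓ (witness j=0)
  i=1: ✓ (witness j=2)
  i=2: ✓ (witness j=2)
  i=3: ✓ (witness j=6)
  i=4: ✓ (witness j=6)
  i=5: ✓ (witness j=6)
  i=6: ✓ (witness j=6)
Positions where it holds: {0, 1, 2, 3, 4, 5, 6} → 7.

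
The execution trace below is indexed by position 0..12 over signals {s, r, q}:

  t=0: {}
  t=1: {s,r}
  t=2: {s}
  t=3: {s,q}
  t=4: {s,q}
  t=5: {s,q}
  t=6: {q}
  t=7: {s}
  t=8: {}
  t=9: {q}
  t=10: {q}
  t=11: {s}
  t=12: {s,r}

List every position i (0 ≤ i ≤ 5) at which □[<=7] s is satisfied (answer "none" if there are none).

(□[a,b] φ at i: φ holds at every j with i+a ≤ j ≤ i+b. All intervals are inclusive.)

Evaluate at each i in [0,5]:
  i=0: ✗ (fails at j=0)
  i=1: ✗ (fails at j=6)
  i=2: ✗ (fails at j=6)
  i=3: ✗ (fails at j=6)
  i=4: ✗ (fails at j=6)
  i=5: ✗ (fails at j=6)

none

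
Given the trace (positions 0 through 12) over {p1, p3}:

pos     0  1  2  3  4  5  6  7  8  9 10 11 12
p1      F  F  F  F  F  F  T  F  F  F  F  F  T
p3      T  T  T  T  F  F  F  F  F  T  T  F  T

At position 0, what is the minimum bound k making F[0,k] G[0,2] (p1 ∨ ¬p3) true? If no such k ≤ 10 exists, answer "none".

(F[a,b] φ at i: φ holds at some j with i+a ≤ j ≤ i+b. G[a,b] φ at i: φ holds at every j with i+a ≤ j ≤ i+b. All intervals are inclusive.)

4

Scan j = 0,1,… for G[0,2] (p1 ∨ ¬p3):
  j=0: fails
  j=1: fails
  j=2: fails
  j=3: fails
  j=4: holds
First hit at j=4, so smallest k = 4-0 = 4.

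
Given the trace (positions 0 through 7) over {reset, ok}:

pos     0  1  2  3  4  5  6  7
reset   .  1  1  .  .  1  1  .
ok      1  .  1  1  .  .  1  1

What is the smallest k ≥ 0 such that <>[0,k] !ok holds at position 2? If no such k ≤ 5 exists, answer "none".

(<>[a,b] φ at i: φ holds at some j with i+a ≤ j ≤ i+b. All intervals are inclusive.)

Scan j = 2,3,… for !ok:
  j=2: fails
  j=3: fails
  j=4: holds
First hit at j=4, so smallest k = 4-2 = 2.

2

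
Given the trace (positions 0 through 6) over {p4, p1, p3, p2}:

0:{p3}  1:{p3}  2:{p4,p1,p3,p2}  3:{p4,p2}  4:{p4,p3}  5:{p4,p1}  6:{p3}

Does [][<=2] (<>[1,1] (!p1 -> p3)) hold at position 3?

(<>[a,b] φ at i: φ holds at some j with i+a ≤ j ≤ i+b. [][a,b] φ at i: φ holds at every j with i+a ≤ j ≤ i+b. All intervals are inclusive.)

Check <>[1,1] (!p1 -> p3) at every j in [3,5]:
  j=3: holds (witness at 4)
  j=4: holds (witness at 5)
  j=5: holds (witness at 6)
All positions satisfy it → formula holds.

Holds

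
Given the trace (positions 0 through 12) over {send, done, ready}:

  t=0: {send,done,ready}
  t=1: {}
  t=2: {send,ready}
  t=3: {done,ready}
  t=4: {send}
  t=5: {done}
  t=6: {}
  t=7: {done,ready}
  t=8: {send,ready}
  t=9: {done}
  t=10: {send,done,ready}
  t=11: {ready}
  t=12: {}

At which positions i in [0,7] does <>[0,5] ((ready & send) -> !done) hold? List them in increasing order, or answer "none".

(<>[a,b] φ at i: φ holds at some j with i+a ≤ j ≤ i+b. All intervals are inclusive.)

Evaluate at each i in [0,7]:
  i=0: ✓ (witness j=1)
  i=1: ✓ (witness j=1)
  i=2: ✓ (witness j=2)
  i=3: ✓ (witness j=3)
  i=4: ✓ (witness j=4)
  i=5: ✓ (witness j=5)
  i=6: ✓ (witness j=6)
  i=7: ✓ (witness j=7)

0, 1, 2, 3, 4, 5, 6, 7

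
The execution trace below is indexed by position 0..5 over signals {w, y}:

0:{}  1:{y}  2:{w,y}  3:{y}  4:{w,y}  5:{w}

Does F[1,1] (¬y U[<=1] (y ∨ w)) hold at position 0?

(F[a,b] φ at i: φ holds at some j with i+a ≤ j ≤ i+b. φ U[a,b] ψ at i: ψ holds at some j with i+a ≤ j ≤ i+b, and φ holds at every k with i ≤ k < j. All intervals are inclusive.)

Holds

Check (¬y U[<=1] (y ∨ w)) at each j in [1,1]:
  j=1: holds
Found at j=1 → formula holds.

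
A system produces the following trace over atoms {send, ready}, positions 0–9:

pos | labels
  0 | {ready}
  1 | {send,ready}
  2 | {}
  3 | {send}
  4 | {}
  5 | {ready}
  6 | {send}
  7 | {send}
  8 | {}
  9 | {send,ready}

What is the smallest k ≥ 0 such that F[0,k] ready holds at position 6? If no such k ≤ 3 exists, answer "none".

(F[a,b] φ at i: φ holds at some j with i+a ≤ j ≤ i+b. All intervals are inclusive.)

3

Scan j = 6,7,… for ready:
  j=6: fails
  j=7: fails
  j=8: fails
  j=9: holds
First hit at j=9, so smallest k = 9-6 = 3.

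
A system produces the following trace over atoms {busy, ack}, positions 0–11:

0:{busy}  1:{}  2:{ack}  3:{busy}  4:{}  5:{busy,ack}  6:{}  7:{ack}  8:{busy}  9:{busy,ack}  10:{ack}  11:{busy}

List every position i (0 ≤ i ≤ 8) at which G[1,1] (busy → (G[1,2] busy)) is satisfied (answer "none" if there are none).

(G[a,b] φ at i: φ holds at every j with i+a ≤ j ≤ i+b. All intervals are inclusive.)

Evaluate at each i in [0,8]:
  i=0: ✓ (all of [1,1])
  i=1: ✓ (all of [2,2])
  i=2: ✗ (fails at j=3)
  i=3: ✓ (all of [4,4])
  i=4: ✗ (fails at j=5)
  i=5: ✓ (all of [6,6])
  i=6: ✓ (all of [7,7])
  i=7: ✗ (fails at j=8)
  i=8: ✗ (fails at j=9)

0, 1, 3, 5, 6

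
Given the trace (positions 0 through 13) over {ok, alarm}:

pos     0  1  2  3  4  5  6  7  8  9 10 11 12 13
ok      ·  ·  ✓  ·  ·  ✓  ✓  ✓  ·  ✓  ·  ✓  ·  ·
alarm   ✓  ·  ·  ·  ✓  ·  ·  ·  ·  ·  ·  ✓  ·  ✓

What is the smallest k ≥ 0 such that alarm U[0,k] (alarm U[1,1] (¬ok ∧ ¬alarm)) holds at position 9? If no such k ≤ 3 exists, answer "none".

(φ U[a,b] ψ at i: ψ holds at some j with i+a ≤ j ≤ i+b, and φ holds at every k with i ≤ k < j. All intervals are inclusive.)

Need earliest j ≥ 9 with (alarm U[1,1] (¬ok ∧ ¬alarm)), and alarm at every k in [9,j-1].
  j=9: rhs fails.
  j=10: rhs fails.
  j=11: rhs holds but lhs fails at k=9.
  j=12: rhs fails.
No witness within the range → none.

none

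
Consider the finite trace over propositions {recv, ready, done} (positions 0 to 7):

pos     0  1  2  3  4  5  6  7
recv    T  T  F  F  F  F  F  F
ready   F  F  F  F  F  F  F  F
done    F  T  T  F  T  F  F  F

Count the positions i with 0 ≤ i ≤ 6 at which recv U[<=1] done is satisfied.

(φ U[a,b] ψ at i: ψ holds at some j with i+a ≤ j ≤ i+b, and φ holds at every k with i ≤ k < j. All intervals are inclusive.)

4

Evaluate at each i in [0,6]:
  i=0: ✓ (rhs at j=1; lhs holds on [0,0])
  i=1: ✓ (rhs at j=1)
  i=2: ✓ (rhs at j=2)
  i=3: ✗ (lhs fails at k=3 before rhs at j=4)
  i=4: ✓ (rhs at j=4)
  i=5: ✗ (no rhs in [5,6])
  i=6: ✗ (no rhs in [6,7])
Positions where it holds: {0, 1, 2, 4} → 4.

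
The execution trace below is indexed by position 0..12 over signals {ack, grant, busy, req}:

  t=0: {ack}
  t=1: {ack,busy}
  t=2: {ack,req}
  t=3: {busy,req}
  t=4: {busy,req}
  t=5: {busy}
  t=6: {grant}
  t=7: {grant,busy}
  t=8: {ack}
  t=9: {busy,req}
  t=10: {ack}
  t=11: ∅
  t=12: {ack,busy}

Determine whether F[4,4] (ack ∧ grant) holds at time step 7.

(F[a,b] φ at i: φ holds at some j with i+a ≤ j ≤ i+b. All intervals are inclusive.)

Check (ack ∧ grant) at each j in [11,11]:
  j=11: false
No position in the window satisfies it → formula fails.

No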